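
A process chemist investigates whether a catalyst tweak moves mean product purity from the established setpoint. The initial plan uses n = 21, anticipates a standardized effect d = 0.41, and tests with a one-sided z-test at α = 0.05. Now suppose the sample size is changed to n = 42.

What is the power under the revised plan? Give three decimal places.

With n = 42: δ = d·√n = 0.41 × √42 = 2.6571. Critical value z_{0.05} = 1.645.
Revised power = Φ(δ − 1.645) = Φ(1.012) = 0.8443.

Power ≈ 0.844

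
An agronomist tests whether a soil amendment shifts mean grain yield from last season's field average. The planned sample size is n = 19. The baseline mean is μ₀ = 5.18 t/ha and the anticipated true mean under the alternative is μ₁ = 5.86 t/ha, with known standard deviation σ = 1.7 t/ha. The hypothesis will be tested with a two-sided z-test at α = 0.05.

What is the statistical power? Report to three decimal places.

Standardized effect: d = |μ₁ − μ₀| / σ = |5.86 − 5.18| / 1.7 = 0.4000
Noncentrality parameter: λ = d·√n = 0.4000 × √19 = 1.7436
Critical value for a two-sided test at α = 0.05: z_{α/2} = 1.960.
Power = Φ(λ − 1.960) + Φ(−λ − 1.960) = Φ(-0.216) + Φ(-3.704) = 0.4143 + 0.0001 = 0.4144.

Power ≈ 0.414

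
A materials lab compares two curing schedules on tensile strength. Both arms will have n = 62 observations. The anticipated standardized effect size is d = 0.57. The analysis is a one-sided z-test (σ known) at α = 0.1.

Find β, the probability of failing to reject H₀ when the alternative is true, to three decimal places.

Noncentrality parameter: δ = d·√(n/2) = 0.57 × √(62/2) = 3.1736
Critical value for a one-sided test at α = 0.1: z_α = 1.282.
Power = Φ(δ − 1.282) = Φ(1.892) = 0.9708.
Type II error: β = 1 − power = 1 − 0.9708 = 0.0292.

β ≈ 0.029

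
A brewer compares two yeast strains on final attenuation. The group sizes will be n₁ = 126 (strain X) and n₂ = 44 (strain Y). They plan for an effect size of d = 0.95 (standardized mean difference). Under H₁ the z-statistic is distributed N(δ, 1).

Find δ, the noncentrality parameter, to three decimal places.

δ = d / √(1/n₁ + 1/n₂) = 0.95 / √(1/126 + 1/44) = 5.4251

δ ≈ 5.425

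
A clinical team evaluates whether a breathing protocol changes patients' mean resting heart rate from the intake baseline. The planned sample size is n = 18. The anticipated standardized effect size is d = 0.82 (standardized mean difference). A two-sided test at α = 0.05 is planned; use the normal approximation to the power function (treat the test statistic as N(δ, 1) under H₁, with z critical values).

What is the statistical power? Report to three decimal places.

Power ≈ 0.936

Noncentrality parameter: δ = d·√n = 0.82 × √18 = 3.4790
Critical value for a two-sided test at α = 0.05: z_{α/2} = 1.960.
Power = Φ(δ − 1.960) + Φ(−δ − 1.960) = Φ(1.519) + Φ(-5.439) = 0.9356 + 0.0000 = 0.9356.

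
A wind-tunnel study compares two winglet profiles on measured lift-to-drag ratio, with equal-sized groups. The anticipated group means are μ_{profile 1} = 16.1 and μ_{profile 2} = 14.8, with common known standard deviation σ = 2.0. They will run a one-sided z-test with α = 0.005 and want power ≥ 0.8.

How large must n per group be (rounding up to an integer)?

Standardized effect: d = |μ_{profile 1} − μ_{profile 2}| / σ = |16.1 − 14.8| / 2.0 = 0.6500
Set Φ(δ − 2.576) = 0.8; then δ − 2.576 = Φ⁻¹(0.8) = 0.842, giving δ = 3.417.
δ = d·√(n/2) ⇒ n = 2(δ/d)² = 2 × (3.417 / 0.6500)² = 55.29.
Round up to the next whole unit.

n = 56 per group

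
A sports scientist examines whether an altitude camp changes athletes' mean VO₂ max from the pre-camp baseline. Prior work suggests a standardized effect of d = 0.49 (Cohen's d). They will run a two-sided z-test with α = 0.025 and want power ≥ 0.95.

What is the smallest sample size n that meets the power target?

For power 0.95 need Φ(δ − z_{0.0125}) = 0.95, so δ = z_{0.0125} + z_{0.05} = 2.241 + 1.645 = 3.886.
(The Φ(−δ − z_{α/2}) term is vanishingly small for δ > 0 and is dropped in the standard sample-size formula.)
δ = d·√n ⇒ n = (δ/d)² = (3.886 / 0.49)² = 62.90.
Rounding up, n = 63.

n = 63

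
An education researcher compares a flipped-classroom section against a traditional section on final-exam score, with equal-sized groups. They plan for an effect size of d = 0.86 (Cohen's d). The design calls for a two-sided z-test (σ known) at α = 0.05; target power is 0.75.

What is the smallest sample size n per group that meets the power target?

n = 19 per group

Set Φ(δ − 1.960) = 0.75; then δ − 1.960 = Φ⁻¹(0.75) = 0.674, giving δ = 2.634.
(Ignoring the negligible lower-tail rejection probability gives the usual closed-form inversion.)
δ = d·√(n/2) ⇒ n = 2(δ/d)² = 2 × (2.634 / 0.86)² = 18.77.
Round up to the next whole unit.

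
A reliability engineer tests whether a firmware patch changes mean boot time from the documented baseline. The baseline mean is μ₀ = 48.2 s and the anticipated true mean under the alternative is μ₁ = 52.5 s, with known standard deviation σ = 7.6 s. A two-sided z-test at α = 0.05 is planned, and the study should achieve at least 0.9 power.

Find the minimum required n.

Standardized effect: d = |μ₁ − μ₀| / σ = |52.5 − 48.2| / 7.6 = 0.5658
For power 0.9 need Φ(δ − z_{0.025}) = 0.9, so δ = z_{0.025} + z_{0.10} = 1.960 + 1.282 = 3.242.
(For δ > 0 the lower-tail rejection region contributes negligibly to power, so the one-term inversion is standard.)
δ = d·√n ⇒ n = (δ/d)² = (3.242 / 0.5658)² = 32.82.
Round up to the next whole unit.

n = 33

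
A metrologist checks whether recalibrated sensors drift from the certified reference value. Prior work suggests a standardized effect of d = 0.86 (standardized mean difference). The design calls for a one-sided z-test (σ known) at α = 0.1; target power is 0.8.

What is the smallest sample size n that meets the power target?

n = 7

Set Φ(δ − 1.282) = 0.8; then δ − 1.282 = Φ⁻¹(0.8) = 0.842, giving δ = 2.123.
δ = d·√n ⇒ n = (δ/d)² = (2.123 / 0.86)² = 6.10.
Round up to the next whole unit.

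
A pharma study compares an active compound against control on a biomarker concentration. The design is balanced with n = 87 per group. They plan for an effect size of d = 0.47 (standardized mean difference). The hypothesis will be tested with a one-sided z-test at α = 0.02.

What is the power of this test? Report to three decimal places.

Power ≈ 0.852

Noncentrality parameter: δ = d·√(n/2) = 0.47 × √(87/2) = 3.0999
One-sided α = 0.02 → critical value z_{0.02} = 2.054.
Power = P(Z > 2.054 − δ) = Φ(1.046) = 0.8522.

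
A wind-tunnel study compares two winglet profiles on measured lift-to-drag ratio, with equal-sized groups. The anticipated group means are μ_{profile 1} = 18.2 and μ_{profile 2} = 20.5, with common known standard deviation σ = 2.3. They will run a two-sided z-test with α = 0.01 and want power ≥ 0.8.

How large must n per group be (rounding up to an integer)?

n = 24 per group

Standardized effect: d = |μ_{profile 1} − μ_{profile 2}| / σ = |18.2 − 20.5| / 2.3 = 1.0000
For power 0.8 need Φ(δ − z_{0.005}) = 0.8, so δ = z_{0.005} + z_{0.20} = 2.576 + 0.842 = 3.417.
(For δ > 0 the lower-tail rejection region contributes negligibly to power, so the one-term inversion is standard.)
δ = d·√(n/2) ⇒ n = 2(δ/d)² = 2 × (3.417 / 1.0000)² = 23.36.
Round up to the next whole unit.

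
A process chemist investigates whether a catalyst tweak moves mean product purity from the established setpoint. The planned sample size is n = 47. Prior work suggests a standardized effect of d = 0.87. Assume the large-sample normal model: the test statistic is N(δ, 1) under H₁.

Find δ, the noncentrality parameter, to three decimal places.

The noncentrality parameter scales effect size by the design's sample-size factor: δ = d·√n = 0.87 × √47 = 5.9644

δ ≈ 5.964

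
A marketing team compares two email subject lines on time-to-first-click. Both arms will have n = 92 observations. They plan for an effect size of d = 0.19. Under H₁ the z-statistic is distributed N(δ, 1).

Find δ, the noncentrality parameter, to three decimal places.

The noncentrality parameter scales effect size by the design's sample-size factor: δ = d·√(n/2) = 0.19 × √(92/2) = 1.2886

δ ≈ 1.289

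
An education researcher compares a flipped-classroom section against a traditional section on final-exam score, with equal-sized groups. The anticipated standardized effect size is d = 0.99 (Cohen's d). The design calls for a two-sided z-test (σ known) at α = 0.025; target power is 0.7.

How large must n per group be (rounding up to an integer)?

For power 0.7 need Φ(δ − z_{0.0125}) = 0.7, so δ = z_{0.0125} + z_{0.30} = 2.241 + 0.524 = 2.766.
(For δ > 0 the lower-tail rejection region contributes negligibly to power, so the one-term inversion is standard.)
δ = d·√(n/2) ⇒ n = 2(δ/d)² = 2 × (2.766 / 0.99)² = 15.61.
Rounding up, n = 16 per group.

n = 16 per group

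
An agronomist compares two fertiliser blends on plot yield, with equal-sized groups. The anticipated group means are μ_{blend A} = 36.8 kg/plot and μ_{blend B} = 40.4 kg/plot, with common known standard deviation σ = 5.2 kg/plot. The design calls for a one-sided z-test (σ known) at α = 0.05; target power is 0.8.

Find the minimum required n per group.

Standardized effect: d = |μ_{blend A} − μ_{blend B}| / σ = |36.8 − 40.4| / 5.2 = 0.6923
Set Φ(δ − 1.645) = 0.8; then δ − 1.645 = Φ⁻¹(0.8) = 0.842, giving δ = 2.486.
δ = d·√(n/2) ⇒ n = 2(δ/d)² = 2 × (2.486 / 0.6923)² = 25.80.
Rounding up, n = 26 per group.

n = 26 per group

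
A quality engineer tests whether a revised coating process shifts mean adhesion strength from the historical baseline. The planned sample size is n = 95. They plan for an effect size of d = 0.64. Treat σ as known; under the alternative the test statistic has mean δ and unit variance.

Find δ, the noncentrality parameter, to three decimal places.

δ ≈ 6.238

The noncentrality parameter scales effect size by the design's sample-size factor: δ = d·√n = 0.64 × √95 = 6.2379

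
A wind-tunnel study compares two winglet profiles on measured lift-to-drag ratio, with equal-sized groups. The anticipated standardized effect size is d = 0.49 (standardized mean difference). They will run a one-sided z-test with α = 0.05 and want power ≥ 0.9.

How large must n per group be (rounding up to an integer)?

For power 0.9 need Φ(δ − z_{0.05}) = 0.9, so δ = z_{0.05} + z_{0.10} = 1.645 + 1.282 = 2.926.
δ = d·√(n/2) ⇒ n = 2(δ/d)² = 2 × (2.926 / 0.49)² = 71.34.
Round up to the next whole unit.

n = 72 per group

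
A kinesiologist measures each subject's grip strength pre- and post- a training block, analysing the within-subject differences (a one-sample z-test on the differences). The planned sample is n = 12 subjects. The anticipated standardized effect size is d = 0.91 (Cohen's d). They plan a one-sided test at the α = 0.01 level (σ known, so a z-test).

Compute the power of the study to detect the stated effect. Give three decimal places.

Noncentrality parameter: δ = d·√n = 0.91 × √12 = 3.1523
One-sided α = 0.01 → critical value z_{0.01} = 2.326.
Power = P(Z > 2.326 − δ) = Φ(0.826) = 0.7956.

Power ≈ 0.796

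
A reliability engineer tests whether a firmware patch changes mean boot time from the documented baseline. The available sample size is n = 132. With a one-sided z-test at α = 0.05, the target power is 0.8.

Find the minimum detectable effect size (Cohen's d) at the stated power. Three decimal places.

Need Φ(δ − 1.645) = 0.8, so δ = 1.645 + 0.842 = 2.486.
δ = d·√n ⇒ d = δ/√n = 2.486/√132 = 0.2164.

d ≈ 0.216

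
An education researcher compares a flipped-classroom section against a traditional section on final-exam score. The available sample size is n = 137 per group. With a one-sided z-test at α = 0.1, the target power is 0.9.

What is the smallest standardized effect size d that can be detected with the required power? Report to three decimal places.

d ≈ 0.310

Need Φ(δ − 1.282) = 0.9, so δ = 1.282 + 1.282 = 2.563.
δ = d·√(n/2) ⇒ d = δ/√(n/2) = 2.563/√(137/2) = 0.3097.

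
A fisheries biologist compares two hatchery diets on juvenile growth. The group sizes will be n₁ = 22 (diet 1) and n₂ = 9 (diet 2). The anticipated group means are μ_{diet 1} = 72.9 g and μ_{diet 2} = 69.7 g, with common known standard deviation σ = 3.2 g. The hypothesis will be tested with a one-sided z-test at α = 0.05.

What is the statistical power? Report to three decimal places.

Power ≈ 0.811

Standardized effect: d = |μ_{diet 1} − μ_{diet 2}| / σ = |72.9 − 69.7| / 3.2 = 1.0000
Noncentrality parameter: δ = d / √(1/n₁ + 1/n₂) = 1.0000 / √(1/22 + 1/9) = 2.5273
One-sided α = 0.05 → critical value z_{0.05} = 1.645.
Power = P(Z > 1.645 − δ) = Φ(0.882) = 0.8112.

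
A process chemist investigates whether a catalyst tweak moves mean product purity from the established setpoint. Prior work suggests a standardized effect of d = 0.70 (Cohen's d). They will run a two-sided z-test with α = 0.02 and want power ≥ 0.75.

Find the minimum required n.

Set Φ(δ − 2.326) = 0.75; then δ − 2.326 = Φ⁻¹(0.75) = 0.674, giving δ = 3.001.
(The Φ(−δ − z_{α/2}) term is vanishingly small for δ > 0 and is dropped in the standard sample-size formula.)
δ = d·√n ⇒ n = (δ/d)² = (3.001 / 0.70)² = 18.38.
Rounding up, n = 19.

n = 19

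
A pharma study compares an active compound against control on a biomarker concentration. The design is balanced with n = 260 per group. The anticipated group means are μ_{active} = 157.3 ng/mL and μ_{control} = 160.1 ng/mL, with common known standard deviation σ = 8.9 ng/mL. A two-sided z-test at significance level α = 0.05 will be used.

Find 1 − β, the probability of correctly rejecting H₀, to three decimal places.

Standardized effect: d = |μ_{active} − μ_{control}| / σ = |157.3 − 160.1| / 8.9 = 0.3146
Noncentrality parameter: δ = d·√(n/2) = 0.3146 × √(260/2) = 3.5871
Critical value for a two-sided test at α = 0.05: z_{α/2} = 1.960.
Power = Φ(δ − 1.960) + Φ(−δ − 1.960) = Φ(1.627) + Φ(-5.547) = 0.9481 + 0.0000 = 0.9481.

Power ≈ 0.948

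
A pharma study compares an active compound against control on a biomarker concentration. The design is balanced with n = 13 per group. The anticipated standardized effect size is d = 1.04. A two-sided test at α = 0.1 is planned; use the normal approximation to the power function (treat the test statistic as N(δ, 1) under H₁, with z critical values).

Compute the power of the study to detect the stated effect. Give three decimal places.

Noncentrality parameter: δ = d·√(n/2) = 1.04 × √(13/2) = 2.6515
Critical value for a two-sided test at α = 0.1: z_{α/2} = 1.645.
Power = Φ(δ − 1.645) + Φ(−δ − 1.645) = Φ(1.007) + Φ(-4.296) = 0.8429 + 0.0000 = 0.8430.

Power ≈ 0.843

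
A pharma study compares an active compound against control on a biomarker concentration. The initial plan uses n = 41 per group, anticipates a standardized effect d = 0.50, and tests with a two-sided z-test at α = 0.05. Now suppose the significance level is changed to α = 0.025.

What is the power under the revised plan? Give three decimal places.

Power ≈ 0.509

δ = d·√(n/2) = 0.50 × √(41/2) = 2.2638 (unchanged). New critical value: z_{0.0125} = 2.241.
Revised power = Φ(δ − 2.241) + Φ(−δ − 2.241) = Φ(0.022) + Φ(-4.505) = 0.5090 + 0.0000 = 0.5090.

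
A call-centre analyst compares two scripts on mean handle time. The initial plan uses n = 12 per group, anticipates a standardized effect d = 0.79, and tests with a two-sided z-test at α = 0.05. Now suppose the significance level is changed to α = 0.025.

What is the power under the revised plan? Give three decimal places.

δ = d·√(n/2) = 0.79 × √(12/2) = 1.9351 (unchanged). New critical value: z_{0.0125} = 2.241.
Revised power = Φ(δ − 2.241) + Φ(−δ − 2.241) = Φ(-0.306) + Φ(-4.176) = 0.3797 + 0.0000 = 0.3797.

Power ≈ 0.380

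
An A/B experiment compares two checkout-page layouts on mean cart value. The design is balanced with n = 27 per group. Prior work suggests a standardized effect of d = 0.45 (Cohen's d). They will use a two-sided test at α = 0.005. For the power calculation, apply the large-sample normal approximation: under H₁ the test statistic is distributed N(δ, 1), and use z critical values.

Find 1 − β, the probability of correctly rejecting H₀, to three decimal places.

Noncentrality parameter: δ = d·√(n/2) = 0.45 × √(27/2) = 1.6534
Critical value for a two-sided test at α = 0.005: z_{α/2} = 2.807.
Power = Φ(δ − 2.807) + Φ(−δ − 2.807) = Φ(-1.154) + Φ(-4.460) = 0.1243 + 0.0000 = 0.1243.

Power ≈ 0.124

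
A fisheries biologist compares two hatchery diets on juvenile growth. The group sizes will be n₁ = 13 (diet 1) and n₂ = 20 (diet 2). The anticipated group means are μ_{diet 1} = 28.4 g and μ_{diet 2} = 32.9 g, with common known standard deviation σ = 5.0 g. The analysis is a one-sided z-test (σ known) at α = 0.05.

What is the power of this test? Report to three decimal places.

Power ≈ 0.811

Standardized effect: d = |μ_{diet 1} − μ_{diet 2}| / σ = |28.4 − 32.9| / 5.0 = 0.9000
Noncentrality parameter: δ = d / √(1/n₁ + 1/n₂) = 0.9000 / √(1/13 + 1/20) = 2.5262
Critical value for a one-sided test at α = 0.05: z_α = 1.645.
Power = P(Z > 1.645 − δ) = Φ(0.881) = 0.8109.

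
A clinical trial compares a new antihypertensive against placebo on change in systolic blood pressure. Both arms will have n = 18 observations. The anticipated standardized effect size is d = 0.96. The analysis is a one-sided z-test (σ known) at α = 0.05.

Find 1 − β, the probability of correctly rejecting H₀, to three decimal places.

Power ≈ 0.892

Noncentrality parameter: λ = d·√(n/2) = 0.96 × √(18/2) = 2.8800
One-sided α = 0.05 → critical value z_{0.05} = 1.645.
Power = P(Z > 1.645 − λ) = Φ(1.235) = 0.8916.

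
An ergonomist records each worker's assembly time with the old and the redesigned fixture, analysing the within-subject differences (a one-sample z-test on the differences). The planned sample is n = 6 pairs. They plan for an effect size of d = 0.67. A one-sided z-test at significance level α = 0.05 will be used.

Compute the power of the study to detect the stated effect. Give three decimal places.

Noncentrality parameter: δ = d·√n = 0.67 × √6 = 1.6412
Critical value for a one-sided test at α = 0.05: z_α = 1.645.
Power = P(Z > 1.645 − δ) = Φ(-0.004) = 0.4985.

Power ≈ 0.499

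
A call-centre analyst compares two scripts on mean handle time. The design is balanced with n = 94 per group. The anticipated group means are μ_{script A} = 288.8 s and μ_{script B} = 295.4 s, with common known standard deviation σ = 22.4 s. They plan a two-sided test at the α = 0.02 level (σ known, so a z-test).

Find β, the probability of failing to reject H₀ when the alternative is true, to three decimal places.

β ≈ 0.620

Standardized effect: d = |μ_{script A} − μ_{script B}| / σ = |288.8 − 295.4| / 22.4 = 0.2946
Noncentrality parameter: δ = d·√(n/2) = 0.2946 × √(94/2) = 2.0200
Two-sided α = 0.02 → critical value z_{0.01} = 2.326.
Power = Φ(δ − 2.326) + Φ(−δ − 2.326) = Φ(-0.306) + Φ(-4.346) = 0.3797 + 0.0000 = 0.3797.
Type II error: β = 1 − power = 1 − 0.3797 = 0.6203.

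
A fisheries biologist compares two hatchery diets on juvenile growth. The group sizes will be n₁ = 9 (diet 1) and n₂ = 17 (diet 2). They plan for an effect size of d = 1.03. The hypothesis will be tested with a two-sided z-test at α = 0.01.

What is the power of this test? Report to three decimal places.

Power ≈ 0.469

Noncentrality parameter: δ = d / √(1/n₁ + 1/n₂) = 1.03 / √(1/9 + 1/17) = 2.4986
Two-sided α = 0.01 → critical value z_{0.005} = 2.576.
Power = Φ(δ − 2.576) + Φ(−δ − 2.576) = Φ(-0.077) + Φ(-5.074) = 0.4692 + 0.0000 = 0.4692.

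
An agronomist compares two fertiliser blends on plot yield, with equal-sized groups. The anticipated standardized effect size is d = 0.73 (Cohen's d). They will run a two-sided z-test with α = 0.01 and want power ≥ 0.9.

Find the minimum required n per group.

n = 56 per group

For power 0.9 need Φ(δ − z_{0.005}) = 0.9, so δ = z_{0.005} + z_{0.10} = 2.576 + 1.282 = 3.857.
(For δ > 0 the lower-tail rejection region contributes negligibly to power, so the one-term inversion is standard.)
δ = d·√(n/2) ⇒ n = 2(δ/d)² = 2 × (3.857 / 0.73)² = 55.84.
Rounding up, n = 56 per group.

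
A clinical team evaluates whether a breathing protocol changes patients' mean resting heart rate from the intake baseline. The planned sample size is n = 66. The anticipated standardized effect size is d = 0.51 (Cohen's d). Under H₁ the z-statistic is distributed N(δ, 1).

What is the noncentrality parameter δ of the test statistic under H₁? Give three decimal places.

δ ≈ 4.143

δ = d·√n = 0.51 × √66 = 4.1433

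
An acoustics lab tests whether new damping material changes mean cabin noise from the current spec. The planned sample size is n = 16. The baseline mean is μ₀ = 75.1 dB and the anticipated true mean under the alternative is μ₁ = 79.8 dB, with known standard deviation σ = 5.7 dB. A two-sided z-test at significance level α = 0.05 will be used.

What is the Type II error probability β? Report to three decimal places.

Standardized effect: d = |μ₁ − μ₀| / σ = |79.8 − 75.1| / 5.7 = 0.8246
Noncentrality parameter: δ = d·√n = 0.8246 × √16 = 3.2982
Critical value for a two-sided test at α = 0.05: z_{α/2} = 1.960.
Power = Φ(δ − 1.960) + Φ(−δ − 1.960) = Φ(1.338) + Φ(-5.258) = 0.9096 + 0.0000 = 0.9096.
Type II error: β = 1 − power = 1 − 0.9096 = 0.0904.

β ≈ 0.090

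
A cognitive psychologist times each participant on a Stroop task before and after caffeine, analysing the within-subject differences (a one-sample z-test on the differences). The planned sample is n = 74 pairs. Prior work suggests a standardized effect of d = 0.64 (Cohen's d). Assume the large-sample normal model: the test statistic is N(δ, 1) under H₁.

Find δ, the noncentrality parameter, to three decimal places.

δ ≈ 5.505

The noncentrality parameter scales effect size by the design's sample-size factor: δ = d·√n = 0.64 × √74 = 5.5055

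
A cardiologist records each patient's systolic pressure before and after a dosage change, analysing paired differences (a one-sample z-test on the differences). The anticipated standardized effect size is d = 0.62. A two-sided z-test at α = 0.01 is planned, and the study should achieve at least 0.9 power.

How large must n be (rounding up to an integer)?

n = 39

For power 0.9 need Φ(δ − z_{0.005}) = 0.9, so δ = z_{0.005} + z_{0.10} = 2.576 + 1.282 = 3.857.
(Ignoring the negligible lower-tail rejection probability gives the usual closed-form inversion.)
δ = d·√n ⇒ n = (δ/d)² = (3.857 / 0.62)² = 38.71.
Rounding up, n = 39.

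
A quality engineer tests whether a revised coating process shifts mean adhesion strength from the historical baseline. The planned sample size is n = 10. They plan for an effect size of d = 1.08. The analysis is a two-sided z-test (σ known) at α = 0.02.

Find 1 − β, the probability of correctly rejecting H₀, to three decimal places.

Noncentrality parameter: δ = d·√n = 1.08 × √10 = 3.4153
Two-sided α = 0.02 → critical value z_{0.01} = 2.326.
Power = Φ(δ − 2.326) + Φ(−δ − 2.326) = Φ(1.089) + Φ(-5.742) = 0.8619 + 0.0000 = 0.8619.

Power ≈ 0.862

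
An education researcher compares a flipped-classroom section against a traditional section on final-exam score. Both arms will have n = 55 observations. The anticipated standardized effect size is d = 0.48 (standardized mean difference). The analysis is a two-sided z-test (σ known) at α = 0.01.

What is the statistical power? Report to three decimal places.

Noncentrality parameter: δ = d·√(n/2) = 0.48 × √(55/2) = 2.5171
Two-sided α = 0.01 → critical value z_{0.005} = 2.576.
Power = Φ(δ − 2.576) + Φ(−δ − 2.576) = Φ(-0.059) + Φ(-5.093) = 0.4766 + 0.0000 = 0.4766.

Power ≈ 0.477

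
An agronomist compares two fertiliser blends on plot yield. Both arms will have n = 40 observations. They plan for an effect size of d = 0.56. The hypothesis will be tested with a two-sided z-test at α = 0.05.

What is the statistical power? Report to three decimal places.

Power ≈ 0.707

Noncentrality parameter: δ = d·√(n/2) = 0.56 × √(40/2) = 2.5044
Critical value for a two-sided test at α = 0.05: z_{α/2} = 1.960.
Power = Φ(δ − 1.960) + Φ(−δ − 1.960) = Φ(0.544) + Φ(-4.464) = 0.7069 + 0.0000 = 0.7069.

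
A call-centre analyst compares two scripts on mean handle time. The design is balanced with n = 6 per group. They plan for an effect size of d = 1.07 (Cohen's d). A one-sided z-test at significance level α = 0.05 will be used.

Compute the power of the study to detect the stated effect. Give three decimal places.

Power ≈ 0.583

Noncentrality parameter: δ = d·√(n/2) = 1.07 × √(6/2) = 1.8533
One-sided α = 0.05 → critical value z_{0.05} = 1.645.
Power = P(Z > 1.645 − δ) = Φ(0.208) = 0.5826.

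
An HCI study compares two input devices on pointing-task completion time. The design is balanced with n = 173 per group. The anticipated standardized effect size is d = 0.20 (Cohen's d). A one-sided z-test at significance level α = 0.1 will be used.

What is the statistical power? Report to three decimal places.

Noncentrality parameter: δ = d·√(n/2) = 0.20 × √(173/2) = 1.8601
Critical value for a one-sided test at α = 0.1: z_α = 1.282.
Power = P(Z > 1.282 − δ) = Φ(0.579) = 0.7186.

Power ≈ 0.719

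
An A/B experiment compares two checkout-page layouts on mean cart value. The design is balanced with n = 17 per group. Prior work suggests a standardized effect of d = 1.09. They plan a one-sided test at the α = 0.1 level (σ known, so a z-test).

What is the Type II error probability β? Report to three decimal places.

Noncentrality parameter: δ = d·√(n/2) = 1.09 × √(17/2) = 3.1779
One-sided α = 0.1 → critical value z_{0.1} = 1.282.
Power = Φ(δ − 1.282) = Φ(1.896) = 0.9710.
Type II error: β = 1 − power = 1 − 0.9710 = 0.0290.

β ≈ 0.029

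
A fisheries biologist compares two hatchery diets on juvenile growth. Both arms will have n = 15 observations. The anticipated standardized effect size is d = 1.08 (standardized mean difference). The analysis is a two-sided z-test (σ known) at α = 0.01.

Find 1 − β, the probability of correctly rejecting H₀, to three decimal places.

Power ≈ 0.649

Noncentrality parameter: δ = d·√(n/2) = 1.08 × √(15/2) = 2.9577
Two-sided α = 0.01 → critical value z_{0.005} = 2.576.
Power = Φ(δ − 2.576) + Φ(−δ − 2.576) = Φ(0.382) + Φ(-5.534) = 0.6487 + 0.0000 = 0.6487.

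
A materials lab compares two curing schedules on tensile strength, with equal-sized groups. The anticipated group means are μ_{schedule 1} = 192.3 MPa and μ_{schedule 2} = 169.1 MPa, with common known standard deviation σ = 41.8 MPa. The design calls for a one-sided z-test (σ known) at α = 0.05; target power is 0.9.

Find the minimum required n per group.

n = 56 per group

Standardized effect: d = |μ_{schedule 1} − μ_{schedule 2}| / σ = |192.3 − 169.1| / 41.8 = 0.5550
For power 0.9 need Φ(δ − z_{0.05}) = 0.9, so δ = z_{0.05} + z_{0.10} = 1.645 + 1.282 = 2.926.
δ = d·√(n/2) ⇒ n = 2(δ/d)² = 2 × (2.926 / 0.5550)² = 55.60.
Rounding up, n = 56 per group.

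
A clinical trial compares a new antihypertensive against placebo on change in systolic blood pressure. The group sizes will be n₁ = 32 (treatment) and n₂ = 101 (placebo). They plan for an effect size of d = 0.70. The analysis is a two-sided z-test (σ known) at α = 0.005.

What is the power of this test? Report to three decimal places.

Noncentrality parameter: δ = d / √(1/n₁ + 1/n₂) = 0.70 / √(1/32 + 1/101) = 3.4507
Critical value for a two-sided test at α = 0.005: z_{α/2} = 2.807.
Power = Φ(δ − 2.807) + Φ(−δ − 2.807) = Φ(0.644) + Φ(-6.258) = 0.7401 + 0.0000 = 0.7401.

Power ≈ 0.740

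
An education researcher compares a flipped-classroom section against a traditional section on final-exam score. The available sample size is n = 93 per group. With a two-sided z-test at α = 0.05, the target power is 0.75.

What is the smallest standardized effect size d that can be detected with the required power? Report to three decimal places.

Need Φ(δ − 1.960) = 0.75, so δ = 1.960 + 0.674 = 2.634.
(Lower-tail contribution to power is negligible for δ > 0.)
δ = d·√(n/2) ⇒ d = δ/√(n/2) = 2.634/√(93/2) = 0.3863.

d ≈ 0.386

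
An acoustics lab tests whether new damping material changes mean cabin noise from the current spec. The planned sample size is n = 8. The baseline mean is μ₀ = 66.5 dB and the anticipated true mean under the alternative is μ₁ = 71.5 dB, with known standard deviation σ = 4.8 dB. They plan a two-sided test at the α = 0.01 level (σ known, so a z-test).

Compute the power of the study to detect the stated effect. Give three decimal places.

Power ≈ 0.644

Standardized effect: d = |μ₁ − μ₀| / σ = |71.5 − 66.5| / 4.8 = 1.0417
Noncentrality parameter: δ = d·√n = 1.0417 × √8 = 2.9463
Critical value for a two-sided test at α = 0.01: z_{α/2} = 2.576.
Power = Φ(δ − 2.576) + Φ(−δ − 2.576) = Φ(0.370) + Φ(-5.522) = 0.6445 + 0.0000 = 0.6445.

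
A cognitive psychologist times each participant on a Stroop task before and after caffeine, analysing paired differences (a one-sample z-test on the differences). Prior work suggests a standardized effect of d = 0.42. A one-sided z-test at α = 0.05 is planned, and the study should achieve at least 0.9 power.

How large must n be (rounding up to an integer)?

Set Φ(δ − 1.645) = 0.9; then δ − 1.645 = Φ⁻¹(0.9) = 1.282, giving δ = 2.926.
δ = d·√n ⇒ n = (δ/d)² = (2.926 / 0.42)² = 48.55.
Rounding up, n = 49.

n = 49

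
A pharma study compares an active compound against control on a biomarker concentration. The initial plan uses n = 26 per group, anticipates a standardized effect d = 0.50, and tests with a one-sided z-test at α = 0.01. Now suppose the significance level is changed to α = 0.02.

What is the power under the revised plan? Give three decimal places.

Power ≈ 0.401

δ = d·√(n/2) = 0.50 × √(26/2) = 1.8028 (unchanged). New critical value: z_{0.02} = 2.054.
Revised power = Φ(δ − 2.054) = Φ(-0.251) = 0.4009.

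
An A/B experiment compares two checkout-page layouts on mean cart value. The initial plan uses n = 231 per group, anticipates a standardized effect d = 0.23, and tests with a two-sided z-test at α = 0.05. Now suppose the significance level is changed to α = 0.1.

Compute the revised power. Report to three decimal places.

δ = d·√(n/2) = 0.23 × √(231/2) = 2.4718 (unchanged). New critical value: z_{0.05} = 1.645.
Revised power = Φ(δ − 1.645) + Φ(−δ − 1.645) = Φ(0.827) + Φ(-4.117) = 0.7959 + 0.0000 = 0.7959.

Power ≈ 0.796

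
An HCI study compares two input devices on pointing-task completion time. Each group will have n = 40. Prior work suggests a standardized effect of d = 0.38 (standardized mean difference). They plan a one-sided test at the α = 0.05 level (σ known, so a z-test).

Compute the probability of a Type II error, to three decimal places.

β ≈ 0.478

Noncentrality parameter: δ = d·√(n/2) = 0.38 × √(40/2) = 1.6994
Critical value for a one-sided test at α = 0.05: z_α = 1.645.
Power = Φ(δ − 1.645) = Φ(0.055) = 0.5218.
Type II error: β = 1 − power = 1 − 0.5218 = 0.4782.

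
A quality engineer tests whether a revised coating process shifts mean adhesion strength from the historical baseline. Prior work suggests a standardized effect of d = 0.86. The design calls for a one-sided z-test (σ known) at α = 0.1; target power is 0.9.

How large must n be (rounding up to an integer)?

Set Φ(δ − 1.282) = 0.9; then δ − 1.282 = Φ⁻¹(0.9) = 1.282, giving δ = 2.563.
δ = d·√n ⇒ n = (δ/d)² = (2.563 / 0.86)² = 8.88.
Round up to the next whole unit.

n = 9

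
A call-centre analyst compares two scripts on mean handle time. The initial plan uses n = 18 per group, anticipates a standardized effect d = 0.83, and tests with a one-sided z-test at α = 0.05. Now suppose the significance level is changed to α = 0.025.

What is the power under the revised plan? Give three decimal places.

Power ≈ 0.702

δ = d·√(n/2) = 0.83 × √(18/2) = 2.4900 (unchanged). New critical value: z_{0.025} = 1.960.
Revised power = P(Z > 1.960 − δ) = Φ(0.530) = 0.7020.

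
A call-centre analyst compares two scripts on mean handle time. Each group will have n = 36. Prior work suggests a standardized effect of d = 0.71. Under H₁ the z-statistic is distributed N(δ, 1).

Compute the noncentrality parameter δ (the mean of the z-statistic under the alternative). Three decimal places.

The noncentrality parameter scales effect size by the design's sample-size factor: δ = d·√(n/2) = 0.71 × √(36/2) = 3.0123

δ ≈ 3.012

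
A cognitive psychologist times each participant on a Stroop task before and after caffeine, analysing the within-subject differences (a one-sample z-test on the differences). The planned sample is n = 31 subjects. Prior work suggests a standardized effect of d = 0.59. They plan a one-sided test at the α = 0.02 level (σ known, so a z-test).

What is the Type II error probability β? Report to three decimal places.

β ≈ 0.109

Noncentrality parameter: δ = d·√n = 0.59 × √31 = 3.2850
One-sided α = 0.02 → critical value z_{0.02} = 2.054.
Power = P(Z > 2.054 − δ) = Φ(1.231) = 0.8909.
Type II error: β = 1 − power = 1 − 0.8909 = 0.1091.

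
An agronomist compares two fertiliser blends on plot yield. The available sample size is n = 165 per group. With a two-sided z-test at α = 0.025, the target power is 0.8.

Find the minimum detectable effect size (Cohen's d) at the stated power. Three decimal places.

d ≈ 0.339

Required noncentrality: δ = z_{0.0125} + z_{0.20} = 2.241 + 0.842 = 3.083.
(The second rejection-region term Φ(−δ − z_{α/2}) is negligible and dropped.)
δ = d·√(n/2) ⇒ d = δ/√(n/2) = 3.083/√(165/2) = 0.3394.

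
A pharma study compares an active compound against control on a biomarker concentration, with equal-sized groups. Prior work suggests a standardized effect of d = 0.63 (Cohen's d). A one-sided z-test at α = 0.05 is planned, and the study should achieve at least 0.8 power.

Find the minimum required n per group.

For power 0.8 need Φ(δ − z_{0.05}) = 0.8, so δ = z_{0.05} + z_{0.20} = 1.645 + 0.842 = 2.486.
δ = d·√(n/2) ⇒ n = 2(δ/d)² = 2 × (2.486 / 0.63)² = 31.15.
Rounding up, n = 32 per group.

n = 32 per group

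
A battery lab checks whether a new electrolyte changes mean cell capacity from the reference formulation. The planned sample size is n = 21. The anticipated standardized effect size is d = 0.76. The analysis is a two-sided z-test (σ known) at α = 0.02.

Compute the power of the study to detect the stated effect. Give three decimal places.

Noncentrality parameter: δ = d·√n = 0.76 × √21 = 3.4828
Two-sided α = 0.02 → critical value z_{0.01} = 2.326.
Power = Φ(δ − 2.326) + Φ(−δ − 2.326) = Φ(1.156) + Φ(-5.809) = 0.8762 + 0.0000 = 0.8762.

Power ≈ 0.876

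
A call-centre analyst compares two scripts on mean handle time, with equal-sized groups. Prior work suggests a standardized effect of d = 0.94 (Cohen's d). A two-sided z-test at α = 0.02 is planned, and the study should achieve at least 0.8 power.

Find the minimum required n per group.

n = 23 per group

For power 0.8 need Φ(δ − z_{0.01}) = 0.8, so δ = z_{0.01} + z_{0.20} = 2.326 + 0.842 = 3.168.
(For δ > 0 the lower-tail rejection region contributes negligibly to power, so the one-term inversion is standard.)
δ = d·√(n/2) ⇒ n = 2(δ/d)² = 2 × (3.168 / 0.94)² = 22.72.
Round up to the next whole unit.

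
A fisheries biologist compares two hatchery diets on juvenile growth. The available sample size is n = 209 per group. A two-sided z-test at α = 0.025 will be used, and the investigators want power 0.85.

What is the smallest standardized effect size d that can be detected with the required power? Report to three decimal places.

Need Φ(δ − 2.241) = 0.85, so δ = 2.241 + 1.036 = 3.278.
(The second rejection-region term Φ(−δ − z_{α/2}) is negligible and dropped.)
δ = d·√(n/2) ⇒ d = δ/√(n/2) = 3.278/√(209/2) = 0.3206.

d ≈ 0.321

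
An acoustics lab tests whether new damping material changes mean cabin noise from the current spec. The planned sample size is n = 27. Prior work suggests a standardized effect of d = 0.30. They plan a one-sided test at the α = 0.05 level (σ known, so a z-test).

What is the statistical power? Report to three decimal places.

Noncentrality parameter: δ = d·√n = 0.30 × √27 = 1.5588
Critical value for a one-sided test at α = 0.05: z_α = 1.645.
Power = P(Z > 1.645 − δ) = Φ(-0.086) = 0.4657.

Power ≈ 0.466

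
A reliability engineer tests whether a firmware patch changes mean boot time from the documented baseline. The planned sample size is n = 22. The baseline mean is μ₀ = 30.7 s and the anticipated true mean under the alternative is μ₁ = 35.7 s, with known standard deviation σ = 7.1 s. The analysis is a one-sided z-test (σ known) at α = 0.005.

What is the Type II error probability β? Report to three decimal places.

Standardized effect: d = |μ₁ − μ₀| / σ = |35.7 − 30.7| / 7.1 = 0.7042
Noncentrality parameter: δ = d·√n = 0.7042 × √22 = 3.3031
Critical value for a one-sided test at α = 0.005: z_α = 2.576.
Power = P(Z > 2.576 − δ) = Φ(0.727) = 0.7665.
Type II error: β = 1 − power = 1 − 0.7665 = 0.2335.

β ≈ 0.234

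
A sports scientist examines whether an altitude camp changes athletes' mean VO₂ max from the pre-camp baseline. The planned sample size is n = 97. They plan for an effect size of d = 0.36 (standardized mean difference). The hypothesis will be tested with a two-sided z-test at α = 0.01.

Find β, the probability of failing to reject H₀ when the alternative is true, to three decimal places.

Noncentrality parameter: δ = d·√n = 0.36 × √97 = 3.5456
Critical value for a two-sided test at α = 0.01: z_{α/2} = 2.576.
Power = Φ(δ − 2.576) + Φ(−δ − 2.576) = Φ(0.970) + Φ(-6.121) = 0.8339 + 0.0000 = 0.8339.
Type II error: β = 1 − power = 1 − 0.8339 = 0.1661.

β ≈ 0.166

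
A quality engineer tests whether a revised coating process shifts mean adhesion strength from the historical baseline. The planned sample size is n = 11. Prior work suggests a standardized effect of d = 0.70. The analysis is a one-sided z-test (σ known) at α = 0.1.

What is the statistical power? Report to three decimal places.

Noncentrality parameter: δ = d·√n = 0.70 × √11 = 2.3216
Critical value for a one-sided test at α = 0.1: z_α = 1.282.
Power = P(Z > 1.282 − δ) = Φ(1.040) = 0.8508.

Power ≈ 0.851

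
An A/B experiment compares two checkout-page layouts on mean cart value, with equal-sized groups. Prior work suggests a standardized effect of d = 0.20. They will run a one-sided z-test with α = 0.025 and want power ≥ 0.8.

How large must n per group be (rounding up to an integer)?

n = 393 per group

For power 0.8 need Φ(δ − z_{0.025}) = 0.8, so δ = z_{0.025} + z_{0.20} = 1.960 + 0.842 = 2.802.
δ = d·√(n/2) ⇒ n = 2(δ/d)² = 2 × (2.802 / 0.20)² = 392.44.
Rounding up, n = 393 per group.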